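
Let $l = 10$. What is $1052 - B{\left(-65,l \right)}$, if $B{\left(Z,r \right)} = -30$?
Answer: $1082$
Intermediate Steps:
$1052 - B{\left(-65,l \right)} = 1052 - -30 = 1052 + 30 = 1082$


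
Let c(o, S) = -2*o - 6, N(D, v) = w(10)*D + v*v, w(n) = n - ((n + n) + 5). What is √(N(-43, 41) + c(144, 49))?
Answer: 4*√127 ≈ 45.078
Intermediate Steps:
w(n) = -5 - n (w(n) = n - (2*n + 5) = n - (5 + 2*n) = n + (-5 - 2*n) = -5 - n)
N(D, v) = v² - 15*D (N(D, v) = (-5 - 1*10)*D + v*v = (-5 - 10)*D + v² = -15*D + v² = v² - 15*D)
c(o, S) = -6 - 2*o
√(N(-43, 41) + c(144, 49)) = √((41² - 15*(-43)) + (-6 - 2*144)) = √((1681 + 645) + (-6 - 288)) = √(2326 - 294) = √2032 = 4*√127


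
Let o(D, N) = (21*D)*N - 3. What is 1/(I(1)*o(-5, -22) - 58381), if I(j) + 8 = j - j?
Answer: -1/76837 ≈ -1.3015e-5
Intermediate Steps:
o(D, N) = -3 + 21*D*N (o(D, N) = 21*D*N - 3 = -3 + 21*D*N)
I(j) = -8 (I(j) = -8 + (j - j) = -8 + 0 = -8)
1/(I(1)*o(-5, -22) - 58381) = 1/(-8*(-3 + 21*(-5)*(-22)) - 58381) = 1/(-8*(-3 + 2310) - 58381) = 1/(-8*2307 - 58381) = 1/(-18456 - 58381) = 1/(-76837) = -1/76837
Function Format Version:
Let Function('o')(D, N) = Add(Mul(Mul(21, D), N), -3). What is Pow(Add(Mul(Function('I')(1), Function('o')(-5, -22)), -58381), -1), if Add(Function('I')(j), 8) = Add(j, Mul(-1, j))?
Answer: Rational(-1, 76837) ≈ -1.3015e-5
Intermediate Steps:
Function('o')(D, N) = Add(-3, Mul(21, D, N)) (Function('o')(D, N) = Add(Mul(21, D, N), -3) = Add(-3, Mul(21, D, N)))
Function('I')(j) = -8 (Function('I')(j) = Add(-8, Add(j, Mul(-1, j))) = Add(-8, 0) = -8)
Pow(Add(Mul(Function('I')(1), Function('o')(-5, -22)), -58381), -1) = Pow(Add(Mul(-8, Add(-3, Mul(21, -5, -22))), -58381), -1) = Pow(Add(Mul(-8, Add(-3, 2310)), -58381), -1) = Pow(Add(Mul(-8, 2307), -58381), -1) = Pow(Add(-18456, -58381), -1) = Pow(-76837, -1) = Rational(-1, 76837)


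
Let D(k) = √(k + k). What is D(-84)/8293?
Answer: 2*I*√42/8293 ≈ 0.0015629*I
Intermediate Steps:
D(k) = √2*√k (D(k) = √(2*k) = √2*√k)
D(-84)/8293 = (√2*√(-84))/8293 = (√2*(2*I*√21))*(1/8293) = (2*I*√42)*(1/8293) = 2*I*√42/8293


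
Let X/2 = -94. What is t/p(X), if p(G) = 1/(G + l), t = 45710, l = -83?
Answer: -12387410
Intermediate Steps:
X = -188 (X = 2*(-94) = -188)
p(G) = 1/(-83 + G) (p(G) = 1/(G - 83) = 1/(-83 + G))
t/p(X) = 45710/(1/(-83 - 188)) = 45710/(1/(-271)) = 45710/(-1/271) = 45710*(-271) = -12387410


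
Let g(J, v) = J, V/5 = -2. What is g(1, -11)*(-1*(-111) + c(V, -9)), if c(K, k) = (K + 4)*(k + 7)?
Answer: 123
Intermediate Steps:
V = -10 (V = 5*(-2) = -10)
c(K, k) = (4 + K)*(7 + k)
g(1, -11)*(-1*(-111) + c(V, -9)) = 1*(-1*(-111) + (28 + 4*(-9) + 7*(-10) - 10*(-9))) = 1*(111 + (28 - 36 - 70 + 90)) = 1*(111 + 12) = 1*123 = 123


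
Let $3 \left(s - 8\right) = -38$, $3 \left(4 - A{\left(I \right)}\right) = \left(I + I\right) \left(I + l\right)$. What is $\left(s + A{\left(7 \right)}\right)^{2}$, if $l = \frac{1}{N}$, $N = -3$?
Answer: $\frac{81796}{81} \approx 1009.8$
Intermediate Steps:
$l = - \frac{1}{3}$ ($l = \frac{1}{-3} = - \frac{1}{3} \approx -0.33333$)
$A{\left(I \right)} = 4 - \frac{2 I \left(- \frac{1}{3} + I\right)}{3}$ ($A{\left(I \right)} = 4 - \frac{\left(I + I\right) \left(I - \frac{1}{3}\right)}{3} = 4 - \frac{2 I \left(- \frac{1}{3} + I\right)}{3}$)
$s = - \frac{14}{3}$ ($s = 8 + \frac{1}{3} \left(-38\right) = 8 - \frac{38}{3} = - \frac{14}{3} \approx -4.6667$)
$\left(s + A{\left(7 \right)}\right)^{2} = \left(- \frac{14}{3} + \left(4 - \frac{2 \cdot 7^{2}}{3} + \frac{2}{9} \cdot 7\right)\right)^{2} = \left(- \frac{14}{3} + \left(4 - \frac{98}{3} + \frac{14}{9}\right)\right)^{2} = \left(- \frac{14}{3} - \frac{244}{9}\right)^{2} = \left(- \frac{286}{9}\right)^{2} = \frac{81796}{81}$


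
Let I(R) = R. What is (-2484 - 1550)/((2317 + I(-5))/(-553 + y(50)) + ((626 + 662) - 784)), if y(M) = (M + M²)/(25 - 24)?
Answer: -4027949/504400 ≈ -7.9856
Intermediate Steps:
y(M) = M + M² (y(M) = (M + M²)/1 = (M + M²)*1 = M + M²)
(-2484 - 1550)/((2317 + I(-5))/(-553 + y(50)) + ((626 + 662) - 784)) = (-2484 - 1550)/((2317 - 5)/(-553 + 50*(1 + 50)) + ((626 + 662) - 784)) = -4034/(2312/(-553 + 50*51) + (1288 - 784)) = -4034/(2312/(-553 + 2550) + 504) = -4034/(2312/1997 + 504) = -4034/1008800/1997 = -4034*1997/1008800 = -4027949/504400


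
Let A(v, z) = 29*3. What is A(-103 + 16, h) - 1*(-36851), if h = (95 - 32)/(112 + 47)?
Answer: 36938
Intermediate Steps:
h = 21/53 (h = 63/159 = 63*(1/159) = 21/53 ≈ 0.39623)
A(v, z) = 87
A(-103 + 16, h) - 1*(-36851) = 87 - 1*(-36851) = 87 + 36851 = 36938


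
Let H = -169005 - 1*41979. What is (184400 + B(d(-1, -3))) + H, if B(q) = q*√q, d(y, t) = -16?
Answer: -26584 - 64*I ≈ -26584.0 - 64.0*I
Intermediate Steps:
B(q) = q^(3/2)
H = -210984 (H = -169005 - 41979 = -210984)
(184400 + B(d(-1, -3))) + H = (184400 + (-16)^(3/2)) - 210984 = (184400 - 64*I) - 210984 = -26584 - 64*I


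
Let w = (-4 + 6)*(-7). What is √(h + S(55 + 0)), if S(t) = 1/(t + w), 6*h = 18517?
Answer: 17*√646242/246 ≈ 55.553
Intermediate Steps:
h = 18517/6 (h = (⅙)*18517 = 18517/6 ≈ 3086.2)
w = -14 (w = 2*(-7) = -14)
S(t) = 1/(-14 + t) (S(t) = 1/(t - 14) = 1/(-14 + t))
√(h + S(55 + 0)) = √(18517/6 + 1/(-14 + (55 + 0))) = √(18517/6 + 1/(-14 + 55)) = √(18517/6 + 1/41) = √(759203/246) = 17*√646242/246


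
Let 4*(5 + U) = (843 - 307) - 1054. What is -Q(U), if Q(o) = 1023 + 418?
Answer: -1441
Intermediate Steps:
U = -269/2 (U = -5 + ((843 - 307) - 1054)/4 = -5 + (536 - 1054)/4 = -5 + (¼)*(-518) = -5 - 259/2 = -269/2 ≈ -134.50)
Q(o) = 1441
-Q(U) = -1*1441 = -1441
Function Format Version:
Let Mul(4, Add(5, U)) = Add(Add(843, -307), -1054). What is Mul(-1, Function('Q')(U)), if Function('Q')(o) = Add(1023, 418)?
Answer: -1441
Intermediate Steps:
U = Rational(-269, 2) (U = Add(-5, Mul(Rational(1, 4), Add(Add(843, -307), -1054))) = Add(-5, Mul(Rational(1, 4), Add(536, -1054))) = Add(-5, Mul(Rational(1, 4), -518)) = Add(-5, Rational(-259, 2)) = Rational(-269, 2) ≈ -134.50)
Function('Q')(o) = 1441
Mul(-1, Function('Q')(U)) = Mul(-1, 1441) = -1441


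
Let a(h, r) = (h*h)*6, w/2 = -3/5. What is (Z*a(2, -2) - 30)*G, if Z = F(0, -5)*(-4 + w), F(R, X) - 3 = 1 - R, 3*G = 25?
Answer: -4410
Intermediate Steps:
w = -6/5 (w = 2*(-3/5) = -6/5 ≈ -1.2000)
G = 25/3 (G = (1/3)*25 = 25/3 ≈ 8.3333)
a(h, r) = 6*h**2 (a(h, r) = h**2*6 = 6*h**2)
F(R, X) = 4 - R (F(R, X) = 3 + (1 - R) = 4 - R)
Z = -104/5 (Z = (4 - 1*0)*(-4 - 6/5) = (4 + 0)*(-26/5) = 4*(-26/5) = -104/5 ≈ -20.800)
(Z*a(2, -2) - 30)*G = (-624*2**2/5 - 30)*(25/3) = (-624*4/5 - 30)*(25/3) = (-104/5*24 - 30)*(25/3) = (-2496/5 - 30)*(25/3) = -2646/5*25/3 = -4410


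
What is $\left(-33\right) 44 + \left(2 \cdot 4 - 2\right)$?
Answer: $-1446$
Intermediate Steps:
$\left(-33\right) 44 + \left(2 \cdot 4 - 2\right) = -1452 + \left(8 - 2\right) = -1452 + 6 = -1446$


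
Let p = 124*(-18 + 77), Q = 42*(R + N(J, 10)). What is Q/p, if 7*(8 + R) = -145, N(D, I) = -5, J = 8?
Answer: -6/31 ≈ -0.19355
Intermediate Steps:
R = -201/7 (R = -8 + (⅐)*(-145) = -8 - 145/7 = -201/7 ≈ -28.714)
Q = -1416 (Q = 42*(-201/7 - 5) = 42*(-236/7) = -1416)
p = 7316 (p = 124*59 = 7316)
Q/p = -1416/7316 = -1416*1/7316 = -6/31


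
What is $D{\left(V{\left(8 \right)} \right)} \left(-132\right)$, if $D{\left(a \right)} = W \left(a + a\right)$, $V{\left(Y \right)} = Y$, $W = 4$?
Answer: $-8448$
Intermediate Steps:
$D{\left(a \right)} = 8 a$ ($D{\left(a \right)} = 4 \left(a + a\right) = 4 \cdot 2 a = 8 a$)
$D{\left(V{\left(8 \right)} \right)} \left(-132\right) = 8 \cdot 8 \left(-132\right) = 64 \left(-132\right) = -8448$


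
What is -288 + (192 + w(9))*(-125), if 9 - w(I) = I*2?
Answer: -23163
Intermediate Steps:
w(I) = 9 - 2*I (w(I) = 9 - I*2 = 9 - 2*I)
-288 + (192 + w(9))*(-125) = -288 + (192 + (9 - 2*9))*(-125) = -288 + (192 + (9 - 18))*(-125) = -288 + (192 - 9)*(-125) = -288 + 183*(-125) = -288 - 22875 = -23163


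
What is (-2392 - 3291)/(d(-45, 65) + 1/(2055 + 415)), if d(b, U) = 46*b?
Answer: 14037010/5112899 ≈ 2.7454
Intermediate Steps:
(-2392 - 3291)/(d(-45, 65) + 1/(2055 + 415)) = (-2392 - 3291)/(46*(-45) + 1/(2055 + 415)) = -5683/(-2070 + 1/2470) = -5683/(-5112899/2470) = -5683*(-2470/5112899) = 14037010/5112899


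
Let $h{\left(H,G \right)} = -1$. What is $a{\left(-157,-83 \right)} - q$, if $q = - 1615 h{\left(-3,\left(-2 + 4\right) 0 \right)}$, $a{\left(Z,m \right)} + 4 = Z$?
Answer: $-1776$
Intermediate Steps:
$a{\left(Z,m \right)} = -4 + Z$
$q = 1615$ ($q = \left(-1615\right) \left(-1\right) = 1615$)
$a{\left(-157,-83 \right)} - q = \left(-4 - 157\right) - 1615 = -161 - 1615 = -1776$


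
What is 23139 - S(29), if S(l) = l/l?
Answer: 23138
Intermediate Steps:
S(l) = 1
23139 - S(29) = 23139 - 1*1 = 23139 - 1 = 23138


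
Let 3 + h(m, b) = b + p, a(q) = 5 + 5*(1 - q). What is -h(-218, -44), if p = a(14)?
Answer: 107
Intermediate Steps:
a(q) = 10 - 5*q (a(q) = 5 + (5 - 5*q) = 10 - 5*q)
p = -60 (p = 10 - 5*14 = 10 - 70 = -60)
h(m, b) = -63 + b (h(m, b) = -3 + (b - 60) = -3 + (-60 + b) = -63 + b)
-h(-218, -44) = -(-63 - 44) = -1*(-107) = 107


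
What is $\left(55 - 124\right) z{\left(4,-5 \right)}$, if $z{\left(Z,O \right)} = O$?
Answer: $345$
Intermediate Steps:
$\left(55 - 124\right) z{\left(4,-5 \right)} = \left(55 - 124\right) \left(-5\right) = \left(-69\right) \left(-5\right) = 345$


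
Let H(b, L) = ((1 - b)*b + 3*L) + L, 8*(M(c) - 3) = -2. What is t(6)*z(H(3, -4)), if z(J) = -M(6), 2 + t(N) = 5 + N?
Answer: -99/4 ≈ -24.750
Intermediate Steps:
M(c) = 11/4 (M(c) = 3 + (⅛)*(-2) = 3 - ¼ = 11/4)
t(N) = 3 + N (t(N) = -2 + (5 + N) = 3 + N)
H(b, L) = 4*L + b*(1 - b) (H(b, L) = (b*(1 - b) + 3*L) + L = (3*L + b*(1 - b)) + L = 4*L + b*(1 - b))
z(J) = -11/4 (z(J) = -1*11/4 = -11/4)
t(6)*z(H(3, -4)) = (3 + 6)*(-11/4) = 9*(-11/4) = -99/4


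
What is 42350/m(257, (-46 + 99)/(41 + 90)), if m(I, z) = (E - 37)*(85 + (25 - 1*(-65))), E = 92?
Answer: 22/5 ≈ 4.4000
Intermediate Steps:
m(I, z) = 9625 (m(I, z) = (92 - 37)*(85 + (25 - 1*(-65))) = 55*(85 + (25 + 65)) = 55*(85 + 90) = 55*175 = 9625)
42350/m(257, (-46 + 99)/(41 + 90)) = 42350/9625 = 42350*(1/9625) = 22/5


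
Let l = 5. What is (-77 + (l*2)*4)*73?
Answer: -2701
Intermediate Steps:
(-77 + (l*2)*4)*73 = (-77 + (5*2)*4)*73 = (-77 + 10*4)*73 = (-77 + 40)*73 = -37*73 = -2701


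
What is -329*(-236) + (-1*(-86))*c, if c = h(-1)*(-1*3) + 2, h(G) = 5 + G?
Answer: 76784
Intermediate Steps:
c = -10 (c = (5 - 1)*(-1*3) + 2 = 4*(-3) + 2 = -12 + 2 = -10)
-329*(-236) + (-1*(-86))*c = -329*(-236) - 1*(-86)*(-10) = 77644 + 86*(-10) = 77644 - 860 = 76784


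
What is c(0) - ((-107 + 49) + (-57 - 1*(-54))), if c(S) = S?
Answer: 61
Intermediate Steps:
c(0) - ((-107 + 49) + (-57 - 1*(-54))) = 0 - ((-107 + 49) + (-57 - 1*(-54))) = 0 - (-58 + (-57 + 54)) = 0 - (-58 - 3) = 0 - 1*(-61) = 0 + 61 = 61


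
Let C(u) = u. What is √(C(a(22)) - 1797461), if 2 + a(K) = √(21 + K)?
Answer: √(-1797463 + √43) ≈ 1340.7*I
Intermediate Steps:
a(K) = -2 + √(21 + K)
√(C(a(22)) - 1797461) = √((-2 + √(21 + 22)) - 1797461) = √((-2 + √43) - 1797461) = √(-1797463 + √43)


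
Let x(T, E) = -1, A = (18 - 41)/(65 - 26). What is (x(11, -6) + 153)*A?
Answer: -3496/39 ≈ -89.641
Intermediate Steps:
A = -23/39 ≈ -0.58974
(x(11, -6) + 153)*A = (-1 + 153)*(-23/39) = 152*(-23/39) = -3496/39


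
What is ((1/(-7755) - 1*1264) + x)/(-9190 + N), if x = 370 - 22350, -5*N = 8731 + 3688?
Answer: 180257221/90530319 ≈ 1.9911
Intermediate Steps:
N = -12419/5 (N = -(8731 + 3688)/5 = -1/5*12419 = -12419/5 ≈ -2483.8)
x = -21980
((1/(-7755) - 1*1264) + x)/(-9190 + N) = ((1/(-7755) - 1*1264) - 21980)/(-9190 - 12419/5) = ((-1/7755 - 1264) - 21980)/(-58369/5) = (-9802321/7755 - 21980)*(-5/58369) = -180257221/7755*(-5/58369) = 180257221/90530319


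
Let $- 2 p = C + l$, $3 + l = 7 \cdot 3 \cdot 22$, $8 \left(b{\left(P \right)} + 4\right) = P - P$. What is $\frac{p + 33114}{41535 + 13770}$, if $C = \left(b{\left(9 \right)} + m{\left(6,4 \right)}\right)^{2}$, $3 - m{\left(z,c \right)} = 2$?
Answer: $\frac{2192}{3687} \approx 0.59452$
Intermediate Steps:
$m{\left(z,c \right)} = 1$ ($m{\left(z,c \right)} = 3 - 2 = 1$)
$b{\left(P \right)} = -4$ ($b{\left(P \right)} = -4 + \frac{P - P}{8} = -4 + \frac{1}{8} \cdot 0 = -4 + 0 = -4$)
$l = 459$ ($l = -3 + 7 \cdot 3 \cdot 22 = -3 + 21 \cdot 22 = -3 + 462 = 459$)
$C = 9$ ($C = \left(-4 + 1\right)^{2} = \left(-3\right)^{2} = 9$)
$p = -234$ ($p = - \frac{9 + 459}{2} = \left(- \frac{1}{2}\right) 468 = -234$)
$\frac{p + 33114}{41535 + 13770} = \frac{-234 + 33114}{41535 + 13770} = \frac{32880}{55305} = 32880 \cdot \frac{1}{55305} = \frac{2192}{3687}$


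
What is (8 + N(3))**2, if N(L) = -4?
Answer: 16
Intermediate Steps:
(8 + N(3))**2 = (8 - 4)**2 = 4**2 = 16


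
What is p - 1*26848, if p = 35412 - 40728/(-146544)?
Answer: 52293481/6106 ≈ 8564.3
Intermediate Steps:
p = 216227369/6106 (p = 35412 - 40728*(-1/146544) = 35412 + 1697/6106 = 216227369/6106 ≈ 35412.)
p - 1*26848 = 216227369/6106 - 1*26848 = 216227369/6106 - 26848 = 52293481/6106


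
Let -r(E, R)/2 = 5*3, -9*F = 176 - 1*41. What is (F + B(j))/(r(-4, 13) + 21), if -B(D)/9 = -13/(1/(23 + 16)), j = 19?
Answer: -1516/3 ≈ -505.33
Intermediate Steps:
F = -15 (F = -(176 - 1*41)/9 = -(176 - 41)/9 = -1/9*135 = -15)
r(E, R) = -30 (r(E, R) = -10*3 = -2*15 = -30)
B(D) = 4563 (B(D) = -(-117)/(1/(23 + 16)) = -(-117)/(1/39) = -(-117)/1/39 = -(-117)*39 = -9*(-507) = 4563)
(F + B(j))/(r(-4, 13) + 21) = (-15 + 4563)/(-30 + 21) = 4548/(-9) = 4548*(-1/9) = -1516/3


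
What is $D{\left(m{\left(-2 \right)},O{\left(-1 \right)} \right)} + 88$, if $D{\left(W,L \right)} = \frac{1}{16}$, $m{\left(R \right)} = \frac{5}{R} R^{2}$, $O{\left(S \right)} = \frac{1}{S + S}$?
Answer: $\frac{1409}{16} \approx 88.063$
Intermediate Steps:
$O{\left(S \right)} = \frac{1}{2 S}$
$m{\left(R \right)} = 5 R$
$D{\left(W,L \right)} = \frac{1}{16}$
$D{\left(m{\left(-2 \right)},O{\left(-1 \right)} \right)} + 88 = \frac{1}{16} + 88 = \frac{1409}{16}$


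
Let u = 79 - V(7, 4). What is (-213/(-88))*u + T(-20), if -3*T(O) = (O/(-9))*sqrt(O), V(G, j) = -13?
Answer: 4899/22 - 40*I*sqrt(5)/27 ≈ 222.68 - 3.3127*I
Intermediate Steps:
T(O) = O**(3/2)/27 (T(O) = -O/(-9)*sqrt(O)/3 = -O*(-1/9)*sqrt(O)/3 = -(-O/9)*sqrt(O)/3 = -(-1)*O**(3/2)/27 = O**(3/2)/27)
u = 92 (u = 79 - 1*(-13) = 79 + 13 = 92)
(-213/(-88))*u + T(-20) = -213/(-88)*92 + (-20)**(3/2)/27 = -213*(-1/88)*92 + (-40*I*sqrt(5))/27 = (213/88)*92 - 40*I*sqrt(5)/27 = 4899/22 - 40*I*sqrt(5)/27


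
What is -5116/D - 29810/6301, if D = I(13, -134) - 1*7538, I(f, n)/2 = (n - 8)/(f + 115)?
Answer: -6161216158/1520349387 ≈ -4.0525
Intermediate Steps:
I(f, n) = 2*(-8 + n)/(115 + f) (I(f, n) = 2*((n - 8)/(f + 115)) = 2*((-8 + n)/(115 + f)) = 2*(-8 + n)/(115 + f))
D = -241287/32 (D = 2*(-8 - 134)/(115 + 13) - 1*7538 = 2*(-142)/128 - 7538 = 2*(1/128)*(-142) - 7538 = -71/32 - 7538 = -241287/32 ≈ -7540.2)
-5116/D - 29810/6301 = -5116/(-241287/32) - 29810/6301 = -5116*(-32/241287) - 29810*1/6301 = 163712/241287 - 29810/6301 = -6161216158/1520349387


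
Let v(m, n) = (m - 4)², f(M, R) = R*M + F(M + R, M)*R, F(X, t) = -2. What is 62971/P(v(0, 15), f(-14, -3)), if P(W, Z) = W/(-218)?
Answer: -6863839/8 ≈ -8.5798e+5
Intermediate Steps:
f(M, R) = -2*R + M*R (f(M, R) = R*M - 2*R = M*R - 2*R = -2*R + M*R)
v(m, n) = (-4 + m)²
P(W, Z) = -W/218 (P(W, Z) = W*(-1/218) = -W/218)
62971/P(v(0, 15), f(-14, -3)) = 62971/((-(-4 + 0)²/218)) = 62971/((-1/218*(-4)²)) = 62971/((-1/218*16)) = 62971/(-8/109) = 62971*(-109/8) = -6863839/8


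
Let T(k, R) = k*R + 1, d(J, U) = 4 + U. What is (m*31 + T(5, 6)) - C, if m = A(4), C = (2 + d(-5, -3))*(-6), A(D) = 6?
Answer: 235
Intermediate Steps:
T(k, R) = 1 + R*k (T(k, R) = R*k + 1 = 1 + R*k)
C = -18 (C = (2 + (4 - 3))*(-6) = (2 + 1)*(-6) = 3*(-6) = -18)
m = 6
(m*31 + T(5, 6)) - C = (6*31 + (1 + 6*5)) - 1*(-18) = (186 + (1 + 30)) + 18 = (186 + 31) + 18 = 217 + 18 = 235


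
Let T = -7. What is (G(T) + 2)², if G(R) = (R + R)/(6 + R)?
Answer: 256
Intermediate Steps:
G(R) = 2*R/(6 + R) (G(R) = (2*R)/(6 + R) = 2*R/(6 + R))
(G(T) + 2)² = (2*(-7)/(6 - 7) + 2)² = (2*(-7)/(-1) + 2)² = (2*(-7)*(-1) + 2)² = (14 + 2)² = 16² = 256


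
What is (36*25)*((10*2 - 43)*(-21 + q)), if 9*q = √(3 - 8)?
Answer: 434700 - 2300*I*√5 ≈ 4.347e+5 - 5143.0*I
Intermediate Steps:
q = I*√5/9 (q = √(3 - 8)/9 = √(-5)/9 = (I*√5)/9 = I*√5/9 ≈ 0.24845*I)
(36*25)*((10*2 - 43)*(-21 + q)) = (36*25)*((10*2 - 43)*(-21 + I*√5/9)) = 900*((20 - 43)*(-21 + I*√5/9)) = 900*(-23*(-21 + I*√5/9)) = 900*(483 - 23*I*√5/9) = 434700 - 2300*I*√5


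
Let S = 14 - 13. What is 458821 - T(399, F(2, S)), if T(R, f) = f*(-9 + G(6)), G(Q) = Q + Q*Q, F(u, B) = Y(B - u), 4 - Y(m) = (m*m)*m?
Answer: 458656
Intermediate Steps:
Y(m) = 4 - m³ (Y(m) = 4 - m*m*m = 4 - m²*m = 4 - m³)
S = 1
F(u, B) = 4 - (B - u)³
G(Q) = Q + Q²
T(R, f) = 33*f (T(R, f) = f*(-9 + 6*(1 + 6)) = f*(-9 + 6*7) = f*(-9 + 42) = f*33 = 33*f)
458821 - T(399, F(2, S)) = 458821 - 33*(4 - (1 - 1*2)³) = 458821 - 33*(4 - (1 - 2)³) = 458821 - 33*(4 - 1*(-1)³) = 458821 - 33*(4 - 1*(-1)) = 458821 - 33*(4 + 1) = 458821 - 33*5 = 458821 - 1*165 = 458821 - 165 = 458656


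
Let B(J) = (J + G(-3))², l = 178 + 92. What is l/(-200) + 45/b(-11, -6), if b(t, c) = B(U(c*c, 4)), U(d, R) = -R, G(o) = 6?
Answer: 99/10 ≈ 9.9000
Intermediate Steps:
l = 270
B(J) = (6 + J)² (B(J) = (J + 6)² = (6 + J)²)
b(t, c) = 4 (b(t, c) = (6 - 1*4)² = (6 - 4)² = 2² = 4)
l/(-200) + 45/b(-11, -6) = 270/(-200) + 45/4 = 270*(-1/200) + 45*(¼) = -27/20 + 45/4 = 99/10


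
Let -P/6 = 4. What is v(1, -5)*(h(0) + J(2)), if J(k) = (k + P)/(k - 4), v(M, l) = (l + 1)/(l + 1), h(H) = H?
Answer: 11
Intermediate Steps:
P = -24 (P = -6*4 = -24)
v(M, l) = 1 (v(M, l) = (1 + l)/(1 + l) = 1)
J(k) = (-24 + k)/(-4 + k) (J(k) = (k - 24)/(k - 4) = (-24 + k)/(-4 + k))
v(1, -5)*(h(0) + J(2)) = 1*(0 + (-24 + 2)/(-4 + 2)) = 1*(0 - 22/(-2)) = 1*(0 - ½*(-22)) = 1*(0 + 11) = 1*11 = 11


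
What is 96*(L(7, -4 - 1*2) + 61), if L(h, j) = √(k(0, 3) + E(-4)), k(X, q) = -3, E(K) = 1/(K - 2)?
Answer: 5856 + 16*I*√114 ≈ 5856.0 + 170.83*I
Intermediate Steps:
E(K) = 1/(-2 + K)
L(h, j) = I*√114/6 (L(h, j) = √(-3 + 1/(-2 - 4)) = √(-3 + 1/(-6)) = √(-3 - ⅙) = √(-19/6) = I*√114/6)
96*(L(7, -4 - 1*2) + 61) = 96*(I*√114/6 + 61) = 96*(61 + I*√114/6) = 5856 + 16*I*√114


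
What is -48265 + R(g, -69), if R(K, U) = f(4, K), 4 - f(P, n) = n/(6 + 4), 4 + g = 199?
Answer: -96561/2 ≈ -48281.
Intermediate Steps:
g = 195 (g = -4 + 199 = 195)
f(P, n) = 4 - n/10 (f(P, n) = 4 - n/(6 + 4) = 4 - n/10)
R(K, U) = 4 - K/10
-48265 + R(g, -69) = -48265 + (4 - 1/10*195) = -48265 + (4 - 39/2) = -48265 - 31/2 = -96561/2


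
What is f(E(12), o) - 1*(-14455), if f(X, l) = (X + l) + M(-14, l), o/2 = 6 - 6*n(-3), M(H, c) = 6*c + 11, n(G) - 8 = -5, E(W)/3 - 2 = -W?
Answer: 14268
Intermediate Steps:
E(W) = 6 - 3*W (E(W) = 6 + 3*(-W) = 6 - 3*W)
n(G) = 3 (n(G) = 8 - 5 = 3)
M(H, c) = 11 + 6*c
o = -24 (o = 2*(6 - 6*3) = 2*(6 - 18) = 2*(-12) = -24)
f(X, l) = 11 + X + 7*l (f(X, l) = (X + l) + (11 + 6*l) = 11 + X + 7*l)
f(E(12), o) - 1*(-14455) = (11 + (6 - 3*12) + 7*(-24)) - 1*(-14455) = (11 + (6 - 36) - 168) + 14455 = (11 - 30 - 168) + 14455 = -187 + 14455 = 14268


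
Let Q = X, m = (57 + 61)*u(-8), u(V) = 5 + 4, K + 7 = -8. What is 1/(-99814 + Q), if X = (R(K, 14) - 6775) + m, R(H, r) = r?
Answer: -1/105513 ≈ -9.4775e-6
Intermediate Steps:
K = -15 (K = -7 - 8 = -15)
u(V) = 9
m = 1062 (m = (57 + 61)*9 = 118*9 = 1062)
X = -5699 (X = (14 - 6775) + 1062 = -6761 + 1062 = -5699)
Q = -5699
1/(-99814 + Q) = 1/(-99814 - 5699) = 1/(-105513) = -1/105513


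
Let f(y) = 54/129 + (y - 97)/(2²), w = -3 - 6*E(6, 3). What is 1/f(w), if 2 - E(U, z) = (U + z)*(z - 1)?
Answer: -43/25 ≈ -1.7200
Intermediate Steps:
E(U, z) = 2 - (-1 + z)*(U + z) (E(U, z) = 2 - (U + z)*(z - 1) = 2 - (U + z)*(-1 + z) = 2 - (-1 + z)*(U + z))
w = 93 (w = -3 - 6*(2 + 6 + 3 - 1*3² - 1*6*3) = -3 - 6*(2 + 6 + 3 - 1*9 - 18) = -3 - 6*(2 + 6 + 3 - 9 - 18) = -3 - 6*(-16) = -3 + 96 = 93)
f(y) = -4099/172 + y/4 (f(y) = 54*(1/129) + (-97 + y)/4 = 18/43 + (-97 + y)*(¼) = 18/43 + (-97/4 + y/4) = -4099/172 + y/4)
1/f(w) = 1/(-4099/172 + (¼)*93) = 1/(-4099/172 + 93/4) = 1/(-25/43) = -43/25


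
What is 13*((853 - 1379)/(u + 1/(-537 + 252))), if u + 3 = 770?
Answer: -974415/109297 ≈ -8.9153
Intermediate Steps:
u = 767 (u = -3 + 770 = 767)
13*((853 - 1379)/(u + 1/(-537 + 252))) = 13*((853 - 1379)/(767 + 1/(-537 + 252))) = 13*(-526/(767 + 1/(-285))) = 13*(-526/(767 - 1/285)) = 13*(-526/218594/285) = 13*(-526*285/218594) = 13*(-74955/109297) = -974415/109297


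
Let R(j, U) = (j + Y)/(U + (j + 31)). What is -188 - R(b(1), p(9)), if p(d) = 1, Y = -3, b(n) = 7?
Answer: -7336/39 ≈ -188.10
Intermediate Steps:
R(j, U) = (-3 + j)/(31 + U + j) (R(j, U) = (j - 3)/(U + (j + 31)) = (-3 + j)/(U + (31 + j)) = (-3 + j)/(31 + U + j))
-188 - R(b(1), p(9)) = -188 - (-3 + 7)/(31 + 1 + 7) = -188 - 4/39 = -7336/39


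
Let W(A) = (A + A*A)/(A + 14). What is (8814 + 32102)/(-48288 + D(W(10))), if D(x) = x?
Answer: -490992/579401 ≈ -0.84741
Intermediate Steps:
W(A) = (A + A²)/(14 + A)
(8814 + 32102)/(-48288 + D(W(10))) = (8814 + 32102)/(-48288 + 10*(1 + 10)/(14 + 10)) = 40916/(-48288 + 10*11/24) = 40916/(-48288 + 10*(1/24)*11) = 40916/(-48288 + 55/12) = 40916/(-579401/12) = 40916*(-12/579401) = -490992/579401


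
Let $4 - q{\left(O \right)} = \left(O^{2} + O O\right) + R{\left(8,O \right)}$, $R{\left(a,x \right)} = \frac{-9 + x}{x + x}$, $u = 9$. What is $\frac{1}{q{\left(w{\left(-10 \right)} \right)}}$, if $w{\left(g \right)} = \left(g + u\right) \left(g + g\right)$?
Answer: $- \frac{40}{31851} \approx -0.0012558$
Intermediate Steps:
$w{\left(g \right)} = 2 g \left(9 + g\right)$ ($w{\left(g \right)} = \left(g + 9\right) \left(g + g\right) = \left(9 + g\right) 2 g = 2 g \left(9 + g\right)$)
$R{\left(a,x \right)} = \frac{-9 + x}{2 x}$
$q{\left(O \right)} = 4 - 2 O^{2} - \frac{-9 + O}{2 O}$ ($q{\left(O \right)} = 4 - \left(\left(O^{2} + O O\right) + \frac{-9 + O}{2 O}\right) = 4 - \left(\left(O^{2} + O^{2}\right) + \frac{-9 + O}{2 O}\right) = 4 - \left(2 O^{2} + \frac{-9 + O}{2 O}\right) = 4 - 2 O^{2} - \frac{-9 + O}{2 O}$)
$\frac{1}{q{\left(w{\left(-10 \right)} \right)}} = \frac{1}{\frac{1}{2} \frac{1}{2 \left(-10\right) \left(9 - 10\right)} \left(9 - 4 \left(2 \left(-10\right) \left(9 - 10\right)\right)^{3} + 7 \cdot 2 \left(-10\right) \left(9 - 10\right)\right)} = \frac{1}{\frac{1}{2} \frac{1}{2 \left(-10\right) \left(-1\right)} \left(9 - 4 \left(2 \left(-10\right) \left(-1\right)\right)^{3} + 7 \cdot 2 \left(-10\right) \left(-1\right)\right)} = \frac{1}{\frac{1}{2} \cdot \frac{1}{20} \left(9 - 4 \cdot 20^{3} + 7 \cdot 20\right)} = \frac{1}{\frac{1}{2} \cdot \frac{1}{20} \left(9 - 32000 + 140\right)} = \frac{1}{\frac{1}{2} \cdot \frac{1}{20} \left(-31851\right)} = \frac{1}{- \frac{31851}{40}} = - \frac{40}{31851}$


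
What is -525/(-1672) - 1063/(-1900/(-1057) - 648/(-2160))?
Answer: -18774801745/37069912 ≈ -506.47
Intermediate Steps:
-525/(-1672) - 1063/(-1900/(-1057) - 648/(-2160)) = -525*(-1/1672) - 1063/(-1900*(-1/1057) - 648*(-1/2160)) = 525/1672 - 1063/(1900/1057 + 3/10) = 525/1672 - 1063/22171/10570 = 525/1672 - 1063*10570/22171 = 525/1672 - 11235910/22171 = -18774801745/37069912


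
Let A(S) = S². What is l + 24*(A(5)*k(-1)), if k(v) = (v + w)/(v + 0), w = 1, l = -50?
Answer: -50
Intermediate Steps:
k(v) = (1 + v)/v (k(v) = (v + 1)/(v + 0) = (1 + v)/v)
l + 24*(A(5)*k(-1)) = -50 + 24*(5²*((1 - 1)/(-1))) = -50 + 24*(25*(-1*0)) = -50 + 24*(25*0) = -50 + 24*0 = -50 + 0 = -50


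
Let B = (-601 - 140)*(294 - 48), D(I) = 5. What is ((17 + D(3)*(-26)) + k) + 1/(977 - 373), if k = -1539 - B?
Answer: 109102937/604 ≈ 1.8063e+5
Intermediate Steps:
B = -182286 (B = -741*246 = -182286)
k = 180747 (k = -1539 - 1*(-182286) = -1539 + 182286 = 180747)
((17 + D(3)*(-26)) + k) + 1/(977 - 373) = ((17 + 5*(-26)) + 180747) + 1/(977 - 373) = ((17 - 130) + 180747) + 1/604 = (-113 + 180747) + 1/604 = 180634 + 1/604 = 109102937/604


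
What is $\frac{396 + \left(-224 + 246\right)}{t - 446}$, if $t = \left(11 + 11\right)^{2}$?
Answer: $11$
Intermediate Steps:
$t = 484$ ($t = 22^{2} = 484$)
$\frac{396 + \left(-224 + 246\right)}{t - 446} = \frac{396 + \left(-224 + 246\right)}{484 - 446} = \frac{396 + 22}{38} = 418 \cdot \frac{1}{38} = 11$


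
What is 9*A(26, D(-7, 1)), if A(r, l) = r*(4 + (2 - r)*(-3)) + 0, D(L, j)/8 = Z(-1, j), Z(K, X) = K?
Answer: 17784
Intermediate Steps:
D(L, j) = -8 (D(L, j) = 8*(-1) = -8)
A(r, l) = r*(-2 + 3*r) (A(r, l) = r*(4 + (-6 + 3*r)) + 0 = r*(-2 + 3*r) + 0 = r*(-2 + 3*r))
9*A(26, D(-7, 1)) = 9*(26*(-2 + 3*26)) = 9*(26*(-2 + 78)) = 9*(26*76) = 9*1976 = 17784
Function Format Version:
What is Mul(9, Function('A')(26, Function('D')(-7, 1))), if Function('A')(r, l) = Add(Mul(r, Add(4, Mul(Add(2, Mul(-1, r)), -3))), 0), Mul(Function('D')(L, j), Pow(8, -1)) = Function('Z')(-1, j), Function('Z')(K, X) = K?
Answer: 17784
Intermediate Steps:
Function('D')(L, j) = -8 (Function('D')(L, j) = Mul(8, -1) = -8)
Function('A')(r, l) = Mul(r, Add(-2, Mul(3, r))) (Function('A')(r, l) = Add(Mul(r, Add(4, Add(-6, Mul(3, r)))), 0) = Add(Mul(r, Add(-2, Mul(3, r))), 0) = Mul(r, Add(-2, Mul(3, r))))
Mul(9, Function('A')(26, Function('D')(-7, 1))) = Mul(9, Mul(26, Add(-2, Mul(3, 26)))) = Mul(9, Mul(26, Add(-2, 78))) = Mul(9, Mul(26, 76)) = Mul(9, 1976) = 17784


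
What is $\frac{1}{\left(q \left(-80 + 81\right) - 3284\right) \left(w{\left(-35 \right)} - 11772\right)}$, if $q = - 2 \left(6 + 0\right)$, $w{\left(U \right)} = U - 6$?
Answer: $\frac{1}{38935648} \approx 2.5683 \cdot 10^{-8}$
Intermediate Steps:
$w{\left(U \right)} = -6 + U$
$q = -12$ ($q = \left(-2\right) 6 = -12$)
$\frac{1}{\left(q \left(-80 + 81\right) - 3284\right) \left(w{\left(-35 \right)} - 11772\right)} = \frac{1}{\left(- 12 \left(-80 + 81\right) - 3284\right) \left(\left(-6 - 35\right) - 11772\right)} = \frac{1}{\left(\left(-12\right) 1 - 3284\right) \left(-41 - 11772\right)} = \frac{1}{\left(-12 - 3284\right) \left(-11813\right)} = \frac{1}{\left(-3296\right) \left(-11813\right)} = \frac{1}{38935648}$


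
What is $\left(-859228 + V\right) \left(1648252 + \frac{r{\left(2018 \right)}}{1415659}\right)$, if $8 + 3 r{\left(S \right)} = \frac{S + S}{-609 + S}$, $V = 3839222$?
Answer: $\frac{9797350573551366227600}{1994663531} \approx 4.9118 \cdot 10^{12}$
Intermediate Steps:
$r{\left(S \right)} = - \frac{8}{3} + \frac{2 S}{3 \left(-609 + S\right)}$ ($r{\left(S \right)} = - \frac{8}{3} + \frac{\left(S + S\right) \frac{1}{-609 + S}}{3} = - \frac{8}{3} + \frac{2 S \frac{1}{-609 + S}}{3} = - \frac{8}{3} + \frac{2 S}{3 \left(-609 + S\right)}$)
$\left(-859228 + V\right) \left(1648252 + \frac{r{\left(2018 \right)}}{1415659}\right) = \left(-859228 + 3839222\right) \left(1648252 + \frac{2 \frac{1}{-609 + 2018} \left(812 - 2018\right)}{1415659}\right) = 2979994 \left(1648252 + \frac{2 \left(812 - 2018\right)}{1409} \cdot \frac{1}{1415659}\right) = 2979994 \left(1648252 + 2 \cdot \frac{1}{1409} \left(-1206\right) \frac{1}{1415659}\right) = 2979994 \left(1648252 - \frac{2412}{1994663531}\right) = 2979994 \cdot \frac{3287708154295400}{1994663531} = \frac{9797350573551366227600}{1994663531}$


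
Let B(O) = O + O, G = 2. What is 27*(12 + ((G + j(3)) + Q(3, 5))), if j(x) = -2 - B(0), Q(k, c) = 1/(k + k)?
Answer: 657/2 ≈ 328.50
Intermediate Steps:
B(O) = 2*O
Q(k, c) = 1/(2*k)
j(x) = -2 (j(x) = -2 - 2*0 = -2 - 1*0 = -2 + 0 = -2)
27*(12 + ((G + j(3)) + Q(3, 5))) = 27*(12 + ((2 - 2) + (½)/3)) = 27*(12 + (0 + (½)*(⅓))) = 27*(12 + (0 + ⅙)) = 27*(12 + ⅙) = 27*(73/6) = 657/2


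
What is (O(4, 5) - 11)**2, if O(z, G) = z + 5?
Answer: 4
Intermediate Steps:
O(z, G) = 5 + z
(O(4, 5) - 11)**2 = ((5 + 4) - 11)**2 = (9 - 11)**2 = (-2)**2 = 4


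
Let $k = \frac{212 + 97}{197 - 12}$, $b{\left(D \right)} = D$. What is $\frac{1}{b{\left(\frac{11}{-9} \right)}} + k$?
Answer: $\frac{1734}{2035} \approx 0.85209$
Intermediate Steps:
$k = \frac{309}{185} \approx 1.6703$
$\frac{1}{b{\left(\frac{11}{-9} \right)}} + k = \frac{1}{11 \frac{1}{-9}} + \frac{309}{185} = \frac{1}{11 \left(- \frac{1}{9}\right)} + \frac{309}{185} = \frac{1}{- \frac{11}{9}} + \frac{309}{185} = - \frac{9}{11} + \frac{309}{185} = \frac{1734}{2035}$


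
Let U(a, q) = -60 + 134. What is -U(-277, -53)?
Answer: -74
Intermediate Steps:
U(a, q) = 74
-U(-277, -53) = -1*74 = -74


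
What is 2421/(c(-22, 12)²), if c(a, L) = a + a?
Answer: 2421/1936 ≈ 1.2505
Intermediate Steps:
c(a, L) = 2*a
2421/(c(-22, 12)²) = 2421/((2*(-22))²) = 2421/((-44)²) = 2421/1936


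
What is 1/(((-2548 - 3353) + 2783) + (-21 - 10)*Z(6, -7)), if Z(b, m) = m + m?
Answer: -1/2684 ≈ -0.00037258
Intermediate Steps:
Z(b, m) = 2*m
1/(((-2548 - 3353) + 2783) + (-21 - 10)*Z(6, -7)) = 1/(((-2548 - 3353) + 2783) + (-21 - 10)*(2*(-7))) = 1/((-5901 + 2783) - 31*(-14)) = 1/(-3118 + 434) = 1/(-2684) = -1/2684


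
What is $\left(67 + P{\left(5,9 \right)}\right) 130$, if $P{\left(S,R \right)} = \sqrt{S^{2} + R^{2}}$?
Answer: $8710 + 130 \sqrt{106} \approx 10048.0$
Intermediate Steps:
$P{\left(S,R \right)} = \sqrt{R^{2} + S^{2}}$
$\left(67 + P{\left(5,9 \right)}\right) 130 = \left(67 + \sqrt{9^{2} + 5^{2}}\right) 130 = \left(67 + \sqrt{81 + 25}\right) 130 = \left(67 + \sqrt{106}\right) 130 = 8710 + 130 \sqrt{106}$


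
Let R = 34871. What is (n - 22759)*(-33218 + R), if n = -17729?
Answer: -66926664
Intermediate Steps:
(n - 22759)*(-33218 + R) = (-17729 - 22759)*(-33218 + 34871) = -40488*1653 = -66926664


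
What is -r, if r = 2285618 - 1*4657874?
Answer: 2372256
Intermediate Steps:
r = -2372256 (r = 2285618 - 4657874 = -2372256)
-r = -1*(-2372256) = 2372256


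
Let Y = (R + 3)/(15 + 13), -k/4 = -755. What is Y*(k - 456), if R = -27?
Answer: -15384/7 ≈ -2197.7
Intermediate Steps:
k = 3020 (k = -4*(-755) = 3020)
Y = -6/7 (Y = (-27 + 3)/(15 + 13) = -24/28 = -24*1/28 = -6/7 ≈ -0.85714)
Y*(k - 456) = -6*(3020 - 456)/7 = -6/7*2564 = -15384/7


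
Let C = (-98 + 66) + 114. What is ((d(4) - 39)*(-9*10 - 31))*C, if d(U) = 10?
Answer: 287738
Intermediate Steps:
C = 82 (C = -32 + 114 = 82)
((d(4) - 39)*(-9*10 - 31))*C = ((10 - 39)*(-9*10 - 31))*82 = -29*(-90 - 31)*82 = -29*(-121)*82 = 3509*82 = 287738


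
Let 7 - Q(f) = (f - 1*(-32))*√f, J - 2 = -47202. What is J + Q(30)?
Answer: -47193 - 62*√30 ≈ -47533.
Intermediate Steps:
J = -47200 (J = 2 - 47202 = -47200)
Q(f) = 7 - √f*(32 + f) (Q(f) = 7 - (f - 1*(-32))*√f = 7 - (f + 32)*√f = 7 - (32 + f)*√f = 7 - √f*(32 + f))
J + Q(30) = -47200 + (7 - 30^(3/2) - 32*√30) = -47200 + (7 - 30*√30 - 32*√30) = -47200 + (7 - 62*√30) = -47193 - 62*√30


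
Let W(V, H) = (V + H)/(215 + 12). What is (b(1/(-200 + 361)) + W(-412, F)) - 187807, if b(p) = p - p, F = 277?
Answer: -42632324/227 ≈ -1.8781e+5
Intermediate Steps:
b(p) = 0
W(V, H) = H/227 + V/227 (W(V, H) = (H + V)/227 = (H + V)*(1/227) = H/227 + V/227)
(b(1/(-200 + 361)) + W(-412, F)) - 187807 = (0 + ((1/227)*277 + (1/227)*(-412))) - 187807 = (0 + (277/227 - 412/227)) - 187807 = (0 - 135/227) - 187807 = -135/227 - 187807 = -42632324/227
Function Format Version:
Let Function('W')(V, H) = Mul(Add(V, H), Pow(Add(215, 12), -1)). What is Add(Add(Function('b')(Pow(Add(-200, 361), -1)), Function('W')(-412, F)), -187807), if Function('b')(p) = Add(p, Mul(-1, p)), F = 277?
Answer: Rational(-42632324, 227) ≈ -1.8781e+5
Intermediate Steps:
Function('b')(p) = 0
Function('W')(V, H) = Add(Mul(Rational(1, 227), H), Mul(Rational(1, 227), V)) (Function('W')(V, H) = Mul(Add(H, V), Pow(227, -1)) = Mul(Add(H, V), Rational(1, 227)) = Add(Mul(Rational(1, 227), H), Mul(Rational(1, 227), V)))
Add(Add(Function('b')(Pow(Add(-200, 361), -1)), Function('W')(-412, F)), -187807) = Add(Add(0, Add(Mul(Rational(1, 227), 277), Mul(Rational(1, 227), -412))), -187807) = Add(Add(0, Add(Rational(277, 227), Rational(-412, 227))), -187807) = Add(Add(0, Rational(-135, 227)), -187807) = Add(Rational(-135, 227), -187807) = Rational(-42632324, 227)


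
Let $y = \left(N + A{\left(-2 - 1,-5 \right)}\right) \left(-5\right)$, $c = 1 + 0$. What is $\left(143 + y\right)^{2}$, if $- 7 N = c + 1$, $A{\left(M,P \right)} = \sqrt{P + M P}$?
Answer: $\frac{1034371}{49} - \frac{10110 \sqrt{10}}{7} \approx 16542.0$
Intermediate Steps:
$c = 1$
$N = - \frac{2}{7}$ ($N = - \frac{1 + 1}{7} = \left(- \frac{1}{7}\right) 2 = - \frac{2}{7} \approx -0.28571$)
$y = \frac{10}{7} - 5 \sqrt{10}$ ($y = \left(- \frac{2}{7} + \sqrt{- 5 \left(1 - 3\right)}\right) \left(-5\right) = \left(- \frac{2}{7} + \sqrt{\left(-5\right) \left(-2\right)}\right) \left(-5\right) = \left(- \frac{2}{7} + \sqrt{10}\right) \left(-5\right) = \frac{10}{7} - 5 \sqrt{10} \approx -14.383$)
$\left(143 + y\right)^{2} = \left(143 + \left(\frac{10}{7} - 5 \sqrt{10}\right)\right)^{2} = \left(\frac{1011}{7} - 5 \sqrt{10}\right)^{2}$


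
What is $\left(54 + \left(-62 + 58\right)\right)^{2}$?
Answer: $2500$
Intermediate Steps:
$\left(54 + \left(-62 + 58\right)\right)^{2} = \left(54 - 4\right)^{2} = 50^{2} = 2500$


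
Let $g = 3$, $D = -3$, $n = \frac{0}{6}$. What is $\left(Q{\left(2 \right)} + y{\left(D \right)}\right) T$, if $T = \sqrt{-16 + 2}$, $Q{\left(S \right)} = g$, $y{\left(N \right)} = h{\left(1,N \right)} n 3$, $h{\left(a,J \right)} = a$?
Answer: $3 i \sqrt{14} \approx 11.225 i$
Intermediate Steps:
$n = 0$ ($n = 0 \cdot \frac{1}{6} = 0$)
$y{\left(N \right)} = 0$ ($y{\left(N \right)} = 1 \cdot 0 \cdot 3 = 0 \cdot 3 = 0$)
$Q{\left(S \right)} = 3$
$T = i \sqrt{14}$ ($T = \sqrt{-14} = i \sqrt{14} \approx 3.7417 i$)
$\left(Q{\left(2 \right)} + y{\left(D \right)}\right) T = \left(3 + 0\right) i \sqrt{14} = 3 i \sqrt{14}$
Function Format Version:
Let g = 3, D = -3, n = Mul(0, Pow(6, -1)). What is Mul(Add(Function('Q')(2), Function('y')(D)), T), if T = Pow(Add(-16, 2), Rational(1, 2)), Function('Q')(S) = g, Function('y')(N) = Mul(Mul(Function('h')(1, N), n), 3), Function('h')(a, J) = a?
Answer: Mul(3, I, Pow(14, Rational(1, 2))) ≈ Mul(11.225, I)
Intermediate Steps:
n = 0 (n = Mul(0, Rational(1, 6)) = 0)
Function('y')(N) = 0 (Function('y')(N) = Mul(Mul(1, 0), 3) = Mul(0, 3) = 0)
Function('Q')(S) = 3
T = Mul(I, Pow(14, Rational(1, 2))) (T = Pow(-14, Rational(1, 2)) = Mul(I, Pow(14, Rational(1, 2))) ≈ Mul(3.7417, I))
Mul(Add(Function('Q')(2), Function('y')(D)), T) = Mul(Add(3, 0), Mul(I, Pow(14, Rational(1, 2)))) = Mul(3, Mul(I, Pow(14, Rational(1, 2)))) = Mul(3, I, Pow(14, Rational(1, 2)))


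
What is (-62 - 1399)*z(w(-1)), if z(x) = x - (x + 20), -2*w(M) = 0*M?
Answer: 29220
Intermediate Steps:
w(M) = 0 (w(M) = -0*M = -½*0 = 0)
z(x) = -20 (z(x) = x - (20 + x) = x + (-20 - x) = -20)
(-62 - 1399)*z(w(-1)) = (-62 - 1399)*(-20) = -1461*(-20) = 29220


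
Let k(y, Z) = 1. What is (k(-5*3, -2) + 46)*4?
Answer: 188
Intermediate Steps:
(k(-5*3, -2) + 46)*4 = (1 + 46)*4 = 47*4 = 188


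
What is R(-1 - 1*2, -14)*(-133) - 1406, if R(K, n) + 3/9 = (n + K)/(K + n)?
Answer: -4484/3 ≈ -1494.7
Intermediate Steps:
R(K, n) = 2/3 (R(K, n) = -1/3 + (n + K)/(K + n) = -1/3 + (K + n)/(K + n) = -1/3 + 1 = 2/3)
R(-1 - 1*2, -14)*(-133) - 1406 = (2/3)*(-133) - 1406 = -266/3 - 1406 = -4484/3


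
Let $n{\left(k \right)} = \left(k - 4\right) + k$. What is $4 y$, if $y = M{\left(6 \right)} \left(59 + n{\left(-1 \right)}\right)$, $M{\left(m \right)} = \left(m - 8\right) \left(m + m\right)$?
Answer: $-5088$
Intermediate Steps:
$n{\left(k \right)} = -4 + 2 k$ ($n{\left(k \right)} = \left(-4 + k\right) + k = -4 + 2 k$)
$M{\left(m \right)} = 2 m \left(-8 + m\right)$ ($M{\left(m \right)} = \left(-8 + m\right) 2 m = 2 m \left(-8 + m\right)$)
$y = -1272$ ($y = 2 \cdot 6 \left(-8 + 6\right) \left(59 + \left(-4 + 2 \left(-1\right)\right)\right) = 2 \cdot 6 \left(-2\right) \left(59 - 6\right) = - 24 \left(59 - 6\right) = \left(-24\right) 53 = -1272$)
$4 y = 4 \left(-1272\right) = -5088$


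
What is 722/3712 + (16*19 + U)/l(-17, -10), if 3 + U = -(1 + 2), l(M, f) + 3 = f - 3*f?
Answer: 559225/31552 ≈ 17.724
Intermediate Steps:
l(M, f) = -3 - 2*f (l(M, f) = -3 + (f - 3*f) = -3 - 2*f)
U = -6 (U = -3 - (1 + 2) = -3 - 1*3 = -3 - 3 = -6)
722/3712 + (16*19 + U)/l(-17, -10) = 722/3712 + (16*19 - 6)/(-3 - 2*(-10)) = 722*(1/3712) + (304 - 6)/(-3 + 20) = 361/1856 + 298/17 = 559225/31552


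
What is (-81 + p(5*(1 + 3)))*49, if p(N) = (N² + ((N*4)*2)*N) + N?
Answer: 173411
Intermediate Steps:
p(N) = N + 9*N² (p(N) = (N² + ((4*N)*2)*N) + N = (N² + (8*N)*N) + N = (N² + 8*N²) + N = 9*N² + N = N + 9*N²)
(-81 + p(5*(1 + 3)))*49 = (-81 + (5*(1 + 3))*(1 + 9*(5*(1 + 3))))*49 = (-81 + (5*4)*(1 + 9*(5*4)))*49 = (-81 + 20*(1 + 9*20))*49 = (-81 + 20*(1 + 180))*49 = (-81 + 20*181)*49 = (-81 + 3620)*49 = 3539*49 = 173411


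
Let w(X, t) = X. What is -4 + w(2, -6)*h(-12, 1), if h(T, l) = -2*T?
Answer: 44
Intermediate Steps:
-4 + w(2, -6)*h(-12, 1) = -4 + 2*(-2*(-12)) = -4 + 2*24 = -4 + 48 = 44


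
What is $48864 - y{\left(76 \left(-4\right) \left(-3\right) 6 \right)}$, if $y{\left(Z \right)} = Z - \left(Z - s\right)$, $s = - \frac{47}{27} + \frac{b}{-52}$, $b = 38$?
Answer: $\frac{34304263}{702} \approx 48867.0$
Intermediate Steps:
$s = - \frac{1735}{702}$ ($s = - \frac{47}{27} + \frac{38}{-52} = \left(-47\right) \frac{1}{27} + 38 \left(- \frac{1}{52}\right) = - \frac{47}{27} - \frac{19}{26} = - \frac{1735}{702} \approx -2.4715$)
$y{\left(Z \right)} = - \frac{1735}{702}$ ($y{\left(Z \right)} = Z - \left(\frac{1735}{702} + Z\right) = - \frac{1735}{702}$)
$48864 - y{\left(76 \left(-4\right) \left(-3\right) 6 \right)} = 48864 - - \frac{1735}{702} = 48864 + \frac{1735}{702} = \frac{34304263}{702}$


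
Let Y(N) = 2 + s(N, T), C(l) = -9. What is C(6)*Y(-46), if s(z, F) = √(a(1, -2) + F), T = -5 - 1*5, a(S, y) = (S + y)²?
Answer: -18 - 27*I ≈ -18.0 - 27.0*I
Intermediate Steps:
T = -10 (T = -5 - 5 = -10)
s(z, F) = √(1 + F) (s(z, F) = √((1 - 2)² + F) = √((-1)² + F) = √(1 + F))
Y(N) = 2 + 3*I (Y(N) = 2 + √(1 - 10) = 2 + √(-9) = 2 + 3*I)
C(6)*Y(-46) = -9*(2 + 3*I) = -18 - 27*I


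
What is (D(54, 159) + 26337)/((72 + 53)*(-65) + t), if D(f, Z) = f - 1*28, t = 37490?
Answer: 26363/29365 ≈ 0.89777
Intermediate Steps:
D(f, Z) = -28 + f (D(f, Z) = f - 28 = -28 + f)
(D(54, 159) + 26337)/((72 + 53)*(-65) + t) = ((-28 + 54) + 26337)/((72 + 53)*(-65) + 37490) = (26 + 26337)/(125*(-65) + 37490) = 26363/(-8125 + 37490) = 26363/29365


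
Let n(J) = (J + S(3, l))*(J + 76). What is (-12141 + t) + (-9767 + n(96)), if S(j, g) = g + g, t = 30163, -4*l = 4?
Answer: 24423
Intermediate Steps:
l = -1 (l = -1/4*4 = -1)
S(j, g) = 2*g
n(J) = (-2 + J)*(76 + J) (n(J) = (J + 2*(-1))*(J + 76) = (J - 2)*(76 + J) = (-2 + J)*(76 + J))
(-12141 + t) + (-9767 + n(96)) = (-12141 + 30163) + (-9767 + (-152 + 96**2 + 74*96)) = 18022 + (-9767 + (-152 + 9216 + 7104)) = 18022 + (-9767 + 16168) = 18022 + 6401 = 24423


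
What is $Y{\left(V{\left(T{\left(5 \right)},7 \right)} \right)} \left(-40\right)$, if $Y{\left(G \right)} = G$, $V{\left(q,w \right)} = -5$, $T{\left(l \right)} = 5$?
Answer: $200$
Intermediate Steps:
$Y{\left(V{\left(T{\left(5 \right)},7 \right)} \right)} \left(-40\right) = \left(-5\right) \left(-40\right) = 200$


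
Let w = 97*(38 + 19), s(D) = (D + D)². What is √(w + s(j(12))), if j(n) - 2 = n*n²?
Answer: √11977129 ≈ 3460.8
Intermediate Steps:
j(n) = 2 + n³ (j(n) = 2 + n*n² = 2 + n³)
s(D) = 4*D² (s(D) = (2*D)² = 4*D²)
w = 5529 (w = 97*57 = 5529)
√(w + s(j(12))) = √(5529 + 4*(2 + 12³)²) = √(5529 + 4*(2 + 1728)²) = √(5529 + 4*1730²) = √(5529 + 4*2992900) = √(5529 + 11971600) = √11977129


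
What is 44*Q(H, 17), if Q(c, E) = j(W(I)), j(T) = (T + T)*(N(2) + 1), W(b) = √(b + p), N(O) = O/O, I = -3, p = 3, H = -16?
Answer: 0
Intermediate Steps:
N(O) = 1
W(b) = √(3 + b) (W(b) = √(b + 3) = √(3 + b))
j(T) = 4*T (j(T) = (T + T)*(1 + 1) = (2*T)*2 = 4*T)
Q(c, E) = 0 (Q(c, E) = 4*√(3 - 3) = 4*√0 = 4*0 = 0)
44*Q(H, 17) = 44*0 = 0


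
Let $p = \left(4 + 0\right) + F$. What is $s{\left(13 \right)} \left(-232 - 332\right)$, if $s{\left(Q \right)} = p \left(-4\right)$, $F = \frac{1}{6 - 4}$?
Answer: $10152$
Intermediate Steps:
$F = \frac{1}{2} \approx 0.5$
$p = \frac{9}{2}$ ($p = \left(4 + 0\right) + \frac{1}{2} = 4 + \frac{1}{2} = \frac{9}{2} \approx 4.5$)
$s{\left(Q \right)} = -18$ ($s{\left(Q \right)} = \frac{9}{2} \left(-4\right) = -18$)
$s{\left(13 \right)} \left(-232 - 332\right) = - 18 \left(-232 - 332\right) = \left(-18\right) \left(-564\right) = 10152$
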